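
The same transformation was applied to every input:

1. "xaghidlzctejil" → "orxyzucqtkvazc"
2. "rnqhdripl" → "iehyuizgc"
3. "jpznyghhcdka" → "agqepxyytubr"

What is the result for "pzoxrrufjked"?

What's happening: shift every letter 9 places backward in the alphabet (wrapping around).
Doing the same to "pzoxrrufjked": "gqfoiilwabvu".

gqfoiilwabvu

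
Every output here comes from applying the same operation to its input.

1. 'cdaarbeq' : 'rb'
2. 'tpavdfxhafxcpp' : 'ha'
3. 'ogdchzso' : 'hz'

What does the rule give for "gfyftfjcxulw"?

The transformation: swap the front and back halves of the string, then keep only the first 2 characters.
Working it through for "gfyftfjcxulw": intermediate "jcxulwgfyftf", final "jc".

jc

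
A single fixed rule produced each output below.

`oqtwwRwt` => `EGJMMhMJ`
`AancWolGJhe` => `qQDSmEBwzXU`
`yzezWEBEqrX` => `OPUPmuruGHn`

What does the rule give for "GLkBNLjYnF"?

wbArdbZoDv

Each output is the input with this applied: flip the case of every letter, then shift every letter 10 places backward in the alphabet (wrapping around).
Starting from "GLkBNLjYnF": after the first operation, "glKbnlJyNf"; after the second, "wbArdbZoDv".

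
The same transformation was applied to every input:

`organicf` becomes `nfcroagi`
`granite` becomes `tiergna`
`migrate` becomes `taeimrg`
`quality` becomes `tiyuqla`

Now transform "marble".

In each case the input is transformed by: swap each adjacent pair of characters (1↔2, 3↔4, ...), then move the last 3 characters to the front (rotate right by 3).
"marble" → "ambrel" → "relamb".

relamb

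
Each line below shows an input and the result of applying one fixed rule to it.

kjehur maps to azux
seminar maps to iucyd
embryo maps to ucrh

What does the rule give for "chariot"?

Rule — delete the last 2 characters, then shift every letter 10 places backward in the alphabet (wrapping around).
"chariot" → "chari" → "sxqhy".

sxqhy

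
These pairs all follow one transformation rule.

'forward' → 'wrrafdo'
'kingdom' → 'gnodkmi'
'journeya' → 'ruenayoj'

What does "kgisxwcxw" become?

siwxxckwg

The transformation: move the first 2 characters to the end (rotate left by 2), then swap each adjacent pair of characters (1↔2, 3↔4, ...).
"kgisxwcxw" → "isxwcxwkg" → "siwxxckwg".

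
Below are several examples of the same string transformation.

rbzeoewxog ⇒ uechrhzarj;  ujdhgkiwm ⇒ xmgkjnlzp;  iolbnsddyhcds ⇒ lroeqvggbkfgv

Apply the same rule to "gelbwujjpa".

In each case the input is transformed by: shift every letter 3 places forward in the alphabet (wrapping around).
"gelbwujjpa" → "jhoezxmmsd".

jhoezxmmsd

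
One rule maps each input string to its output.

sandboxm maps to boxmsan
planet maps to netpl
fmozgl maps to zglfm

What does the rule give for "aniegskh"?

gskhani

In each case the input is transformed by: swap the front and back halves of the string, then delete the last character.
On "aniegskh": the first step gives "gskhanie", and the second then gives "gskhani".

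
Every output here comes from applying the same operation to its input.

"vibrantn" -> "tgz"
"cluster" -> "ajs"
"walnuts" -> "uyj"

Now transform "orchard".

mpa

The pattern: shift every letter 2 places backward in the alphabet (wrapping around), then keep only the first 3 characters.
Starting from "orchard": after the first operation, "mpafypb"; after the second, "mpa".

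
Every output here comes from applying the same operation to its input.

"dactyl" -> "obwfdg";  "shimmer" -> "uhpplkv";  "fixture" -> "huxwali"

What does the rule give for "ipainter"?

The rule is to shift every letter 3 places forward in the alphabet (wrapping around), then reverse the string.
Working it through for "ipainter": intermediate "lsdlqwhu", final "uhwqldsl".

uhwqldsl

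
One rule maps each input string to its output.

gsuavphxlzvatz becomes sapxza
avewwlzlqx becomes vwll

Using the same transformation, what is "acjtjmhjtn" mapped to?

Rule — delete the last 2 characters, then keep every other character starting from the second (positions 2nd, 4th, 6th, ...).
On "acjtjmhjtn": the first step gives "acjtjmhj", and the second then gives "ctmj".

ctmj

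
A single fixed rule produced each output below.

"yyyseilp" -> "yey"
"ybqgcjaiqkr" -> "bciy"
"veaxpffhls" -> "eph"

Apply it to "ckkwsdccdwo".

kscc

What's happening: swap the first and last characters, then keep one character in every 3, starting at position 2 (positions 2nd, 5th, 8th, ...).
For "ckkwsdccdwo", step one produces "okkwsdccdwc"; step two turns that into "kscc".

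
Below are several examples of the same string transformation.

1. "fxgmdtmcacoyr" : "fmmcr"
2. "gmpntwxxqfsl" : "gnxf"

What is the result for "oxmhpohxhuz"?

In each case the input is transformed by: keep one character in every 3, starting at position 1 (positions 1st, 4th, 7th, ...).
So "oxmhpohxhuz" becomes "ohhu".

ohhu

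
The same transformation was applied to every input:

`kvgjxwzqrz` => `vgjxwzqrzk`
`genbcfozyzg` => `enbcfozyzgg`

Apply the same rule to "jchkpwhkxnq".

The transformation: move the first character to the end.
Applying that to "jchkpwhkxnq" gives "chkpwhkxnqj".

chkpwhkxnqj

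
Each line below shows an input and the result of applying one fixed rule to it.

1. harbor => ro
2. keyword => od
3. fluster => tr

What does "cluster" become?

tr

The transformation: swap each adjacent pair of characters (1↔2, 3↔4, ...), then keep only the last 2 characters.
Doing the same to "cluster": "tr".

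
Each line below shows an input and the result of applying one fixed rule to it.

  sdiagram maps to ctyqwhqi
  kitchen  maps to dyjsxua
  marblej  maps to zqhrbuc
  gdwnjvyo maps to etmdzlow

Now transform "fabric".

Looking at the pairs, the operation is to shift every letter 10 places backward in the alphabet (wrapping around), then swap the first and last characters.
On "fabric": the first step gives "vqrhys", and the second then gives "sqrhyv".

sqrhyv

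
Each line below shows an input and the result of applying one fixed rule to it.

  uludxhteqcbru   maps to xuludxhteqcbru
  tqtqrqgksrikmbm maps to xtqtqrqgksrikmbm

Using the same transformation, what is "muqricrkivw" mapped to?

xmuqricrkivw

The pattern: prepend "x".
"muqricrkivw" → "xmuqricrkivw".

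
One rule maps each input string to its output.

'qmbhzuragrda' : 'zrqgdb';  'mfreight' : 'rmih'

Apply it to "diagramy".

Rule — keep every other character starting from the first (positions 1st, 3rd, 5th, ...), then sort the characters into reverse alphabetical order.
For "diagramy", step one produces "darm"; step two turns that into "rmda".

rmda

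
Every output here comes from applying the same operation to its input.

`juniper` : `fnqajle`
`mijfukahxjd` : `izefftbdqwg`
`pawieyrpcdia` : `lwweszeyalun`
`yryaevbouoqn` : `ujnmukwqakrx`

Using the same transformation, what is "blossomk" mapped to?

The rule is to take characters alternately from the front and the back (1st, last, 2nd, 2nd-last, ...), then shift every letter 4 places backward in the alphabet (wrapping around).
Applying both steps to "blossomk": "bklmooss", then "xghikkoo".

xghikkoo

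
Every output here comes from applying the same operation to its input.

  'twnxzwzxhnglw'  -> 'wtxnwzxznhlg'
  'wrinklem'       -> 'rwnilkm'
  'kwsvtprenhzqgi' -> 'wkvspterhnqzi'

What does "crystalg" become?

rcsyatg

The pattern: swap each adjacent pair of characters (1↔2, 3↔4, ...), then delete the last character.
For "crystalg", step one produces "rcsyatgl"; step two turns that into "rcsyatg".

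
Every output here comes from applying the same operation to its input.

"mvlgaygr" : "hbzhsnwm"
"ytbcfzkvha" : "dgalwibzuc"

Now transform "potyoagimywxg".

What's happening: shift every letter 1 place forward in the alphabet (wrapping around), then move the first 3 characters to the end (rotate left by 3).
Applying that to "potyoagimywxg" gives "zpbhjnzxyhqpu".

zpbhjnzxyhqpu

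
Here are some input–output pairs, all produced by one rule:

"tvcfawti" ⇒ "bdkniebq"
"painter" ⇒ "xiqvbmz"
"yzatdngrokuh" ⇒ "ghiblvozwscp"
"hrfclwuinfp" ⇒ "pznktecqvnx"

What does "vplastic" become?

In each case the input is transformed by: shift every letter 8 places forward in the alphabet (wrapping around).
So "vplastic" becomes "dxtiabqk".

dxtiabqk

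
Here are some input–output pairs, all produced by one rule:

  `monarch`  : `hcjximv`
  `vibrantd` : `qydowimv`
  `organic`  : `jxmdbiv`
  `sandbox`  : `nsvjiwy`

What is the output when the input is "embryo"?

zjhtwm

In each case the input is transformed by: take characters alternately from the front and the back (1st, last, 2nd, 2nd-last, ...), then shift every letter 5 places backward in the alphabet (wrapping around).
Working it through for "embryo": intermediate "eomybr", final "zjhtwm".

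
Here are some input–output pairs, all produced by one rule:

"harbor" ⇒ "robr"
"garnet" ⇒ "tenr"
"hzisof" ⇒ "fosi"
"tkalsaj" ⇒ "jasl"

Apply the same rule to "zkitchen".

nehc

In each case the input is transformed by: reverse the string, then keep only the first 4 characters.
On "zkitchen": the first step gives "nehctikz", and the second then gives "nehc".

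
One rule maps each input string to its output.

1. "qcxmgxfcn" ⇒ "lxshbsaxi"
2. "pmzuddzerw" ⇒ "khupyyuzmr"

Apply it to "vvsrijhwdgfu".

qqnmdecrybap

Each output is the input with this applied: shift every letter 5 places backward in the alphabet (wrapping around).
"vvsrijhwdgfu" → "qqnmdecrybap".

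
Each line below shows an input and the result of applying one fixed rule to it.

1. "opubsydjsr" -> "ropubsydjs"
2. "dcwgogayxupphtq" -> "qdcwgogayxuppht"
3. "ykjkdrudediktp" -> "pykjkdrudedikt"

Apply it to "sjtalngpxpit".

tsjtalngpxpi

Rule — move the last character to the front.
For "sjtalngpxpit" the result is "tsjtalngpxpi".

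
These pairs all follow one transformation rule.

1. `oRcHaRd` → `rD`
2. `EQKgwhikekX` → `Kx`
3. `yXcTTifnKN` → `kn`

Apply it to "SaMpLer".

ER

The transformation: flip the case of every letter, then keep only the last 2 characters.
Applying both steps to "SaMpLer": "sAmPlER", then "ER".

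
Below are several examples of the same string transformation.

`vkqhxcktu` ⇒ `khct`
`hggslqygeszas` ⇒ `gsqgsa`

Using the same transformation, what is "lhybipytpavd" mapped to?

hbptad

Rule — keep every other character starting from the second (positions 2nd, 4th, 6th, ...).
Doing the same to "lhybipytpavd": "hbptad".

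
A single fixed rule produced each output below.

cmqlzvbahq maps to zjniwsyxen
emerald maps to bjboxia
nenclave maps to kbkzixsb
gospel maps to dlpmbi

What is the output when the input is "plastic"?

mixpqfz

What's happening: shift every letter 3 places backward in the alphabet (wrapping around).
On "plastic" that produces "mixpqfz".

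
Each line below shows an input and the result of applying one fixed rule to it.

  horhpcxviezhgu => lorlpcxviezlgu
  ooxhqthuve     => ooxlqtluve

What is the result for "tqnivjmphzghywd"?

The rule is to replace every "h" with "l".
"tqnivjmphzghywd" → "tqnivjmplzglywd".

tqnivjmplzglywd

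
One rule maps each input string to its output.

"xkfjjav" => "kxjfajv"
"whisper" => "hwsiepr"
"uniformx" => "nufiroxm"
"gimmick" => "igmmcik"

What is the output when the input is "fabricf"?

afrbcif

Looking at the pairs, the operation is to swap each adjacent pair of characters (1↔2, 3↔4, ...).
"fabricf" → "afrbcif".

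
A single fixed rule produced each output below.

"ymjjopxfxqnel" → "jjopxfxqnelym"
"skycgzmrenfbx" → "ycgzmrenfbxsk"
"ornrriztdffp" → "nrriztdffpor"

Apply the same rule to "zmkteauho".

Each output is the input with this applied: move the first 2 characters to the end (rotate left by 2).
Applying that to "zmkteauho" gives "kteauhozm".

kteauhozm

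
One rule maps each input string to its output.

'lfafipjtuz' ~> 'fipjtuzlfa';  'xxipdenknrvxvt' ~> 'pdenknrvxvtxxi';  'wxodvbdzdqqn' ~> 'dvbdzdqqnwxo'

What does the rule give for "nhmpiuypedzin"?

piuypedzinnhm

In each case the input is transformed by: move the first 3 characters to the end (rotate left by 3).
For "nhmpiuypedzin" the result is "piuypedzinnhm".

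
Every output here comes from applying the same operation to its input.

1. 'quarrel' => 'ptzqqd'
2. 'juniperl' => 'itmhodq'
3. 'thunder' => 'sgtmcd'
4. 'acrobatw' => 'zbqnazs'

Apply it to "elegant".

Each output is the input with this applied: shift every letter 1 place backward in the alphabet (wrapping around), then delete the last character.
On "elegant": the first step gives "dkdfzms", and the second then gives "dkdfzm".

dkdfzm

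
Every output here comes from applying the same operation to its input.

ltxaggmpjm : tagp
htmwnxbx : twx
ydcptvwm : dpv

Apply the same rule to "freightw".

rih

In each case the input is transformed by: keep every other character starting from the second (positions 2nd, 4th, 6th, ...), then delete the last character.
Applying that to "freightw" gives "rih".
(Check on "ltxaggmpjm": → "tagpm" → "tagp" ✓)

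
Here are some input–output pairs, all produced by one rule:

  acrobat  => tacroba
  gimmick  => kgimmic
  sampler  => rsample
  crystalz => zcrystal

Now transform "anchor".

Rule — move the last character to the front.
On "anchor" that produces "rancho".

rancho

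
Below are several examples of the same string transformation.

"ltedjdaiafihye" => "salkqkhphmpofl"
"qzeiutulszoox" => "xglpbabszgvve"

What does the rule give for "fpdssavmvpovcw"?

The transformation: shift every letter 7 places forward in the alphabet (wrapping around).
"fpdssavmvpovcw" → "mwkzzhctcwvcjd".

mwkzzhctcwvcjd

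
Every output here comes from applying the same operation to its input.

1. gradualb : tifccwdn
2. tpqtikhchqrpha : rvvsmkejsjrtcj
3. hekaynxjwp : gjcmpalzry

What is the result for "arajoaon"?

tclccqpq

What's happening: shift every letter 2 places forward in the alphabet (wrapping around), then swap each adjacent pair of characters (1↔2, 3↔4, ...).
Working it through for "arajoaon": intermediate "ctclqcqp", final "tclccqpq".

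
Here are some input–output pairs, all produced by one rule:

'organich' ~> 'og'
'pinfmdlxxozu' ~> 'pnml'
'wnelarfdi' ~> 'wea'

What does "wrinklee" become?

wi

Looking at the pairs, the operation is to keep every other character starting from the first (positions 1st, 3rd, 5th, ...), then delete the last 2 characters.
"wrinklee" → "wike" → "wi".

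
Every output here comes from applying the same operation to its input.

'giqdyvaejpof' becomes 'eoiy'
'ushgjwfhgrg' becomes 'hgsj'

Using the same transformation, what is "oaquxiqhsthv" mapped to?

hhax

The transformation: keep one character in every 3, starting at position 2 (positions 2nd, 5th, 8th, ...), then move the last 2 characters to the front (rotate right by 2).
Working it through for "oaquxiqhsthv": intermediate "axhh", final "hhax".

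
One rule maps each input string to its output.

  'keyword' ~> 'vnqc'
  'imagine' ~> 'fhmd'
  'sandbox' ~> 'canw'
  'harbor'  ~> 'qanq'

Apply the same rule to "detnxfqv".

wepu

The transformation: shift every letter 1 place backward in the alphabet (wrapping around), then keep only the last 4 characters.
Starting from "detnxfqv": after the first operation, "cdsmwepu"; after the second, "wepu".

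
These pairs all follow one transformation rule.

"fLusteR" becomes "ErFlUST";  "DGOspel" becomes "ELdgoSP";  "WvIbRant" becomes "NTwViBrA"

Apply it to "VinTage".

The pattern: move the last 2 characters to the front (rotate right by 2), then flip the case of every letter.
Starting from "VinTage": after the first operation, "geVinTa"; after the second, "GEvINtA".

GEvINtA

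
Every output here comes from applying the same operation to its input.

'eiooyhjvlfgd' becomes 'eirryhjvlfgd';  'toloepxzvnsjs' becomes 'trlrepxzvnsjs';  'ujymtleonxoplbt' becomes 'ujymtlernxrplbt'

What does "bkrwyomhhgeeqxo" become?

bkrwyrmhhgeeqxr

Rule — replace every "o" with "r".
"bkrwyomhhgeeqxo" → "bkrwyrmhhgeeqxr".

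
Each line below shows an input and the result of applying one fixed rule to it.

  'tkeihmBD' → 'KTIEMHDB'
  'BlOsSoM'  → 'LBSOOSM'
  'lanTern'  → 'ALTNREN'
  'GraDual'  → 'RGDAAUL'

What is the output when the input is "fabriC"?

Looking at the pairs, the operation is to swap each adjacent pair of characters (1↔2, 3↔4, ...), then convert every letter to uppercase.
For "fabriC", step one produces "afrbCi"; step two turns that into "AFRBCI".

AFRBCI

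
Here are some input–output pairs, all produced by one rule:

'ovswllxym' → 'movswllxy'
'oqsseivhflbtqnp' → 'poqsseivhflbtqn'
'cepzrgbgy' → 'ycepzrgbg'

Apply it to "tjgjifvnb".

Each output is the input with this applied: move the last character to the front.
Applying that to "tjgjifvnb" gives "btjgjifvn".

btjgjifvn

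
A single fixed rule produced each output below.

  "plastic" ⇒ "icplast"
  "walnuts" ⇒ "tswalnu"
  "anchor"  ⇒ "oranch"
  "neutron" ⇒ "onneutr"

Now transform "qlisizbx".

Rule — move the last 2 characters to the front (rotate right by 2).
Doing the same to "qlisizbx": "bxqlisiz".

bxqlisiz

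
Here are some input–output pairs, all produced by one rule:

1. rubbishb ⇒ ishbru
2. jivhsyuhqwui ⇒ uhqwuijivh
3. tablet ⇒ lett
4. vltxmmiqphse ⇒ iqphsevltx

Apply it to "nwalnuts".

Looking at the pairs, the operation is to swap the front and back halves of the string, then delete the last 2 characters.
Applying both steps to "nwalnuts": "nutsnwal", then "nutsnw".

nutsnw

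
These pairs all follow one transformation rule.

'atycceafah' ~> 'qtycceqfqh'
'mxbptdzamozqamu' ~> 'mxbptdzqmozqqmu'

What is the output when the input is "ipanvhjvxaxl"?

Each output is the input with this applied: replace every "a" with "q".
Doing the same to "ipanvhjvxaxl": "ipqnvhjvxqxl".

ipqnvhjvxqxl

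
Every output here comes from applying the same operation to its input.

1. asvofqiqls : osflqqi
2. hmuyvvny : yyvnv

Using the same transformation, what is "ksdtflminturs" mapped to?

The transformation: delete the first 3 characters, then take characters alternately from the front and the back (1st, last, 2nd, 2nd-last, ...).
Applying both steps to "ksdtflminturs": "tflminturs", then "tsfrlumtin".

tsfrlumtin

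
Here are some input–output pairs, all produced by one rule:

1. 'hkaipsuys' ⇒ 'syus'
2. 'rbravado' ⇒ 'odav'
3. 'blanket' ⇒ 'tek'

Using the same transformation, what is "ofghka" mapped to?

akh

The pattern: take characters alternately from the front and the back (1st, last, 2nd, 2nd-last, ...), then keep every other character starting from the second (positions 2nd, 4th, 6th, ...).
Working it through for "ofghka": intermediate "oafkgh", final "akh".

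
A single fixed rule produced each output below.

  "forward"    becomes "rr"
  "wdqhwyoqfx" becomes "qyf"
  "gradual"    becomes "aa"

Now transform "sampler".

The rule is to keep one character in every 3, starting at position 3 (positions 3rd, 6th, 9th, ...).
"sampler" → "me".

me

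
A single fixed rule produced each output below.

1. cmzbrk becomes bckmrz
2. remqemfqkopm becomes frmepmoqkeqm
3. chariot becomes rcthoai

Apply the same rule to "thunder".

ntrheud

What's happening: take characters alternately from the front and the back (1st, last, 2nd, 2nd-last, ...), then move the last character to the front.
For "thunder" the result is "ntrheud".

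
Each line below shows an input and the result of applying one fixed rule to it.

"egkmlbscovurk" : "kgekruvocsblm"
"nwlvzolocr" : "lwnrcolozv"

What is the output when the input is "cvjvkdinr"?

jvcrnidkv

The transformation: move the first 3 characters to the end (rotate left by 3), then reverse the string.
Applying both steps to "cvjvkdinr": "vkdinrcvj", then "jvcrnidkv".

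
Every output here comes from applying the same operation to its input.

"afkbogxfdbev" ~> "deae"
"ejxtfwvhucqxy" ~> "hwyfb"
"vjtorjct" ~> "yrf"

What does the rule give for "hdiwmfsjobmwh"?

Rule — shift every letter 3 places forward in the alphabet (wrapping around), then keep one character in every 3, starting at position 1 (positions 1st, 4th, 7th, ...).
For "hdiwmfsjobmwh", step one produces "kglzpivmrepzk"; step two turns that into "kzvek".

kzvek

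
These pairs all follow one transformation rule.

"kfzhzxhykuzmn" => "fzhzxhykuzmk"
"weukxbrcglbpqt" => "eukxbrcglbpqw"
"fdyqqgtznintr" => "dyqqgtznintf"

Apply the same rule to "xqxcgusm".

qxcgusx

What's happening: delete the last character, then move the first character to the end.
On "xqxcgusm" that produces "qxcgusx".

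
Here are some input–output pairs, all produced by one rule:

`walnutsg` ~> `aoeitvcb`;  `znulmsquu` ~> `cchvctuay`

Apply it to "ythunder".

mzgbpcvl

The rule is to shift every letter 8 places forward in the alphabet (wrapping around), then move the last 2 characters to the front (rotate right by 2).
For "ythunder", step one produces "gbpcvlmz"; step two turns that into "mzgbpcvl".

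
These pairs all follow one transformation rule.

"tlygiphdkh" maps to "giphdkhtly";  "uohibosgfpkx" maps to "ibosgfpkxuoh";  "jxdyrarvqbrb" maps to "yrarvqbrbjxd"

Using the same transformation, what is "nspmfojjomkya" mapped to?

Rule — move the first 3 characters to the end (rotate left by 3).
Applying that to "nspmfojjomkya" gives "mfojjomkyansp".

mfojjomkyansp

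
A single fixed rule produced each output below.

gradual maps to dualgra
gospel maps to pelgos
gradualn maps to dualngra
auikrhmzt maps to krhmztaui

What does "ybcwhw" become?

whwybc

In each case the input is transformed by: move the first 3 characters to the end (rotate left by 3).
Applying that to "ybcwhw" gives "whwybc".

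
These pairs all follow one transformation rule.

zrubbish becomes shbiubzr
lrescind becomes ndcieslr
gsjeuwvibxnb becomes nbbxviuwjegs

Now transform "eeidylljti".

tiljylidee

What's happening: swap each adjacent pair of characters (1↔2, 3↔4, ...), then reverse the string.
Working it through for "eeidylljti": intermediate "eedilyjlit", final "tiljylidee".
(Check on "gsjeuwvibxnb": → "sgejwuivxbbn" → "nbbxviuwjegs" ✓)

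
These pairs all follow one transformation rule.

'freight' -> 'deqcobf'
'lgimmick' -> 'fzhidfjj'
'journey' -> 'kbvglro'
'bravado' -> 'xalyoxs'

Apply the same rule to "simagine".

fkbpfjxd

Looking at the pairs, the operation is to shift every letter 3 places backward in the alphabet (wrapping around), then move the last 3 characters to the front (rotate right by 3).
For "simagine", step one produces "pfjxdfkb"; step two turns that into "fkbpfjxd".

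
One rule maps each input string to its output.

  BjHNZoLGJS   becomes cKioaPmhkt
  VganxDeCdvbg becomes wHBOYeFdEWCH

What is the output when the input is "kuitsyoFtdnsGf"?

The rule is to flip the case of every letter, then shift every letter 1 place forward in the alphabet (wrapping around).
"kuitsyoFtdnsGf" → "KUITSYOfTDNSgF" → "LVJUTZPgUEOThG".

LVJUTZPgUEOThG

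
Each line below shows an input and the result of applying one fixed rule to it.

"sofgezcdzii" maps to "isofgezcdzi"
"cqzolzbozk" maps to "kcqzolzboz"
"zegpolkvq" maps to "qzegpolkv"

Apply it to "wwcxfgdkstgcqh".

Each output is the input with this applied: move the last character to the front.
"wwcxfgdkstgcqh" → "hwwcxfgdkstgcq".

hwwcxfgdkstgcq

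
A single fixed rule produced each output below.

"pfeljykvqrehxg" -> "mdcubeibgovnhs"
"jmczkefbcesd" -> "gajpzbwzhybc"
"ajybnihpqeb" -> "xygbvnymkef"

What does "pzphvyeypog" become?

mdwlmmevsbv

The transformation: take characters alternately from the front and the back (1st, last, 2nd, 2nd-last, ...), then shift every letter 3 places backward in the alphabet (wrapping around).
For "pzphvyeypog" the result is "mdwlmmevsbv".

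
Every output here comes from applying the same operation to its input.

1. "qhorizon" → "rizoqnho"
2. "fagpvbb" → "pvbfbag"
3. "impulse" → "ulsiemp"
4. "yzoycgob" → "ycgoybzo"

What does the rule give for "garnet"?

negtar

In each case the input is transformed by: swap the first and last characters, then move the first 3 characters to the end (rotate left by 3).
Applying both steps to "garnet": "tarneg", then "negtar".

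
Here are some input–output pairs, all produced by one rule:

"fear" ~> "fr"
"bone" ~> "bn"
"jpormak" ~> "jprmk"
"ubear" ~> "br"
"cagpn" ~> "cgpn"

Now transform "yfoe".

Rule — remove every vowel.
So "yfoe" becomes "yf".

yf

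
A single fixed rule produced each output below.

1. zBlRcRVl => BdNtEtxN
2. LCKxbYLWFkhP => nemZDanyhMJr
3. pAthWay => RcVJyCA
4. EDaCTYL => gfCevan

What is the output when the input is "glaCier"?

Rule — flip the case of every letter, then shift every letter 2 places forward in the alphabet (wrapping around).
Applying both steps to "glaCier": "GLAcIER", then "INCeKGT".

INCeKGT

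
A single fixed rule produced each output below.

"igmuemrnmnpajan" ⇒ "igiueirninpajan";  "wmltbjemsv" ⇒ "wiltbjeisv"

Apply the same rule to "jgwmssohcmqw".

Each output is the input with this applied: replace every "m" with "i".
"jgwmssohcmqw" → "jgwissohciqw".

jgwissohciqw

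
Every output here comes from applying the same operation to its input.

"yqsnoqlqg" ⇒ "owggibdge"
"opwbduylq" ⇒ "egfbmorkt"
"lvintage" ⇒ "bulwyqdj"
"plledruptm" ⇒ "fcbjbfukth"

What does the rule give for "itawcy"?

yojsqm

What's happening: shift every letter 10 places backward in the alphabet (wrapping around), then take characters alternately from the front and the back (1st, last, 2nd, 2nd-last, ...).
Working it through for "itawcy": intermediate "yjqmso", final "yojsqm".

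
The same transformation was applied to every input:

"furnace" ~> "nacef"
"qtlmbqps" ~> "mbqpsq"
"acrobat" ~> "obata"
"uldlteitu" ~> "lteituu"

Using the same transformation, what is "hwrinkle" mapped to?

inkleh

Each output is the input with this applied: move the first character to the end, then delete the first 2 characters.
For "hwrinkle" the result is "inkleh".
(Check on "furnace": → "urnacef" → "nacef" ✓)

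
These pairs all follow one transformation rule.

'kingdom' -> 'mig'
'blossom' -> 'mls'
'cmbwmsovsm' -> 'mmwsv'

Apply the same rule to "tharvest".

Rule — move the last 2 characters to the front (rotate right by 2), then keep every other character starting from the second (positions 2nd, 4th, 6th, ...).
Starting from "tharvest": after the first operation, "sttharve"; after the second, "thre".

thre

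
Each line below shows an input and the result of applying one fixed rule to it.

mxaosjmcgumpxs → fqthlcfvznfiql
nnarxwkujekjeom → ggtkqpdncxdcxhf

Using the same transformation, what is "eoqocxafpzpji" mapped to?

The rule is to shift every letter 7 places backward in the alphabet (wrapping around).
For "eoqocxafpzpji" the result is "xhjhvqtyisicb".

xhjhvqtyisicb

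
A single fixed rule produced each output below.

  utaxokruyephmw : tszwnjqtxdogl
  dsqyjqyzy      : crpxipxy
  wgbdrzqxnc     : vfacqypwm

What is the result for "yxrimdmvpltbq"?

The rule is to delete the last character, then shift every letter 1 place backward in the alphabet (wrapping around).
Starting from "yxrimdmvpltbq": after the first operation, "yxrimdmvpltb"; after the second, "xwqhlcluoksa".
(Check on "wgbdrzqxnc": → "wgbdrzqxn" → "vfacqypwm" ✓)

xwqhlcluoksa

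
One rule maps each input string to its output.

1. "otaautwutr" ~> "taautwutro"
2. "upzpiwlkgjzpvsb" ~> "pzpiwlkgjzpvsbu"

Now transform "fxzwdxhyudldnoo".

xzwdxhyudldnoof

Each output is the input with this applied: move the first character to the end.
Doing the same to "fxzwdxhyudldnoo": "xzwdxhyudldnoof".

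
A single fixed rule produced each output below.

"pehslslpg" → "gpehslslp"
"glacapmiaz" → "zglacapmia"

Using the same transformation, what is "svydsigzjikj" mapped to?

jsvydsigzjik

Looking at the pairs, the operation is to move the last character to the front.
For "svydsigzjikj" the result is "jsvydsigzjik".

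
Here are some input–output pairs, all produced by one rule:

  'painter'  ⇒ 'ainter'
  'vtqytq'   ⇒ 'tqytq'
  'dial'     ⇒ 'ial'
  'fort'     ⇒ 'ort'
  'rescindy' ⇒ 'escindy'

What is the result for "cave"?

What's happening: delete the first character.
Applying that to "cave" gives "ave".

ave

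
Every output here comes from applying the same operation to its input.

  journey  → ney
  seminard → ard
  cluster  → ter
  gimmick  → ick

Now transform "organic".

nic

The rule is to keep only the last 3 characters.
On "organic" that produces "nic".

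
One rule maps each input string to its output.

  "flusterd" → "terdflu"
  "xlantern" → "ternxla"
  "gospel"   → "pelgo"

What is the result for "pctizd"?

izdpc

Looking at the pairs, the operation is to swap the front and back halves of the string, then delete the last character.
"pctizd" → "izdpct" → "izdpc".
(Check on "flusterd": → "terdflus" → "terdflu" ✓)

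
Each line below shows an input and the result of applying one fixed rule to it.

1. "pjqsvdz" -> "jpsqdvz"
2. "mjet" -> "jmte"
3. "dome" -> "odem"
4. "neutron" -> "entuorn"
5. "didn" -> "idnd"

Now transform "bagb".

The pattern: swap each adjacent pair of characters (1↔2, 3↔4, ...).
"bagb" → "abbg".

abbg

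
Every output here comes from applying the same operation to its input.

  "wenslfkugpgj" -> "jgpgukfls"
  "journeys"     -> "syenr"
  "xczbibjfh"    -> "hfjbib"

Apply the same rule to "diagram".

Each output is the input with this applied: delete the first 3 characters, then reverse the string.
Applying both steps to "diagram": "gram", then "marg".

marg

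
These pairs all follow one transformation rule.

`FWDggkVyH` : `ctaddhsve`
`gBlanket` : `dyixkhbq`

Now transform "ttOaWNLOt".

What's happening: shift every letter 3 places backward in the alphabet (wrapping around), then convert every letter to lowercase.
Applying both steps to "ttOaWNLOt": "qqLxTKILq", then "qqlxtkilq".

qqlxtkilq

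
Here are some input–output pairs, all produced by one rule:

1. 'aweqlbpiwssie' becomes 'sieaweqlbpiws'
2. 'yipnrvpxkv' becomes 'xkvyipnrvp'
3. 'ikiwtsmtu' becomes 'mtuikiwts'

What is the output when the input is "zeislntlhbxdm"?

What's happening: move the last 3 characters to the front (rotate right by 3).
Doing the same to "zeislntlhbxdm": "xdmzeislntlhb".

xdmzeislntlhb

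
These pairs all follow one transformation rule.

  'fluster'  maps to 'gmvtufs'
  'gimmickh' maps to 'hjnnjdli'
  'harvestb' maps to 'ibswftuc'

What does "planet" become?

Rule — shift every letter 1 place forward in the alphabet (wrapping around).
On "planet" that produces "qmbofu".

qmbofu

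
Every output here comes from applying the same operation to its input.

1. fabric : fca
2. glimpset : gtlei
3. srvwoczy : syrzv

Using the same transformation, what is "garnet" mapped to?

gta

The pattern: take characters alternately from the front and the back (1st, last, 2nd, 2nd-last, ...), then delete the last 3 characters.
"garnet" → "gtaern" → "gta".
(Check on "srvwoczy": → "syrzvcwo" → "syrzv" ✓)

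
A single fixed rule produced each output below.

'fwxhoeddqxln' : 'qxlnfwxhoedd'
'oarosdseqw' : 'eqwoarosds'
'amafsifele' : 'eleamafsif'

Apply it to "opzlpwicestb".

estbopzlpwic

Each output is the input with this applied: move the first 2 characters to the end (rotate left by 2), then swap the front and back halves of the string.
"opzlpwicestb" → "zlpwicestbop" → "estbopzlpwic".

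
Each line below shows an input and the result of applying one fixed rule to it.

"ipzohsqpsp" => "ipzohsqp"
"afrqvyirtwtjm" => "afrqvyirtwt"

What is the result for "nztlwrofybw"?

nztlwrofy

Each output is the input with this applied: delete the last 2 characters.
Doing the same to "nztlwrofybw": "nztlwrofy".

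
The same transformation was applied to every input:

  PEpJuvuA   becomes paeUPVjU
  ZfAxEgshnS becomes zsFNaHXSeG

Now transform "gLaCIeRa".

The transformation: take characters alternately from the front and the back (1st, last, 2nd, 2nd-last, ...), then flip the case of every letter.
On "gLaCIeRa": the first step gives "gaLRaeCI", and the second then gives "GAlrAEci".
(Check on "PEpJuvuA": → "PAEupvJu" → "paeUPVjU" ✓)

GAlrAEci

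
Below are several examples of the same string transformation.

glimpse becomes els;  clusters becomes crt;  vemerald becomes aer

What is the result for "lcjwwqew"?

clw

Each output is the input with this applied: sort the characters into alphabetical order, then keep one character in every 3, starting at position 1 (positions 1st, 4th, 7th, ...).
Starting from "lcjwwqew": after the first operation, "cejlqwww"; after the second, "clw".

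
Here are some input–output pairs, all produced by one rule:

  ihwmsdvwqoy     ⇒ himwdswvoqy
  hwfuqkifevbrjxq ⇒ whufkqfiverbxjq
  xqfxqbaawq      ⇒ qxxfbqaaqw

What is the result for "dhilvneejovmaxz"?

hdlinveeojmvxaz

Looking at the pairs, the operation is to swap each adjacent pair of characters (1↔2, 3↔4, ...).
So "dhilvneejovmaxz" becomes "hdlinveeojmvxaz".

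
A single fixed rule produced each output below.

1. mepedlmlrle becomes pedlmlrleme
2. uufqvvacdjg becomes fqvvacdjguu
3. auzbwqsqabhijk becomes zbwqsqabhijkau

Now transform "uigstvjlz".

gstvjlzui

The pattern: move the first 2 characters to the end (rotate left by 2).
Doing the same to "uigstvjlz": "gstvjlzui".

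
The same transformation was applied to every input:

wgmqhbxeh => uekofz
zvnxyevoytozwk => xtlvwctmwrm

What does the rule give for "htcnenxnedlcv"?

fralclvlcb

Rule — delete the last 3 characters, then shift every letter 2 places backward in the alphabet (wrapping around).
For "htcnenxnedlcv", step one produces "htcnenxned"; step two turns that into "fralclvlcb".
(Check on "zvnxyevoytozwk": → "zvnxyevoyto" → "xtlvwctmwrm" ✓)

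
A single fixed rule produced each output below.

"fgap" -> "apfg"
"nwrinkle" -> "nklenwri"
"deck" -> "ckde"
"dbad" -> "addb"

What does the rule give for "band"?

The pattern: swap the front and back halves of the string.
Applying that to "band" gives "ndba".

ndba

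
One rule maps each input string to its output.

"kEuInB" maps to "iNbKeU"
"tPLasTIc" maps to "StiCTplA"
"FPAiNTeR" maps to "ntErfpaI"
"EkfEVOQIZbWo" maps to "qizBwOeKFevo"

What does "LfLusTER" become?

The transformation: swap the front and back halves of the string, then flip the case of every letter.
On "LfLusTER": the first step gives "sTERLfLu", and the second then gives "SterlFlU".

SterlFlU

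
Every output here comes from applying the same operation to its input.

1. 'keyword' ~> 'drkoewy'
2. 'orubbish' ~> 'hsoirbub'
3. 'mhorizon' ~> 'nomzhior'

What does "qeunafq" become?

qfqaenu

In each case the input is transformed by: move the last character to the front, then take characters alternately from the front and the back (1st, last, 2nd, 2nd-last, ...).
So "qeunafq" becomes "qfqaenu".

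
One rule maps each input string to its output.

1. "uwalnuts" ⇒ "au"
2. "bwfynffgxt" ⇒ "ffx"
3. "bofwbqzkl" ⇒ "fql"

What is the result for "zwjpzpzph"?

jph

The pattern: keep one character in every 3, starting at position 3 (positions 3rd, 6th, 9th, ...).
For "zwjpzpzph" the result is "jph".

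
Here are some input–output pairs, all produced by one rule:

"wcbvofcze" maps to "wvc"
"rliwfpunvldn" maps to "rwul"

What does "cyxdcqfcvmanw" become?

What's happening: keep one character in every 3, starting at position 1 (positions 1st, 4th, 7th, ...).
Doing the same to "cyxdcqfcvmanw": "cdfmw".

cdfmw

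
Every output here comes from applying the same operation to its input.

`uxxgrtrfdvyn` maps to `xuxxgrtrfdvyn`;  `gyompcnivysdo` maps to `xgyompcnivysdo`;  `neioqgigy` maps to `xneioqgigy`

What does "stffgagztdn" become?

xstffgagztdn

The rule is to prepend "x".
Applying that to "stffgagztdn" gives "xstffgagztdn".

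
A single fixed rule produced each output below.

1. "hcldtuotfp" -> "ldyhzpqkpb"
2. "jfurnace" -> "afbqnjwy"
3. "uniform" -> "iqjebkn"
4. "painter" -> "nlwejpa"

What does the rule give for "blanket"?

Rule — shift every letter 4 places backward in the alphabet (wrapping around), then move the last character to the front.
"blanket" → "xhwjgap" → "pxhwjga".

pxhwjga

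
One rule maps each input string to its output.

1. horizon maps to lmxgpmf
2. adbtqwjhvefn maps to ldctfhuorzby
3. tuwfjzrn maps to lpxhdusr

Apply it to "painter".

pcrlgyn

In each case the input is transformed by: shift every letter 2 places backward in the alphabet (wrapping around), then reverse the string.
Applying that to "painter" gives "pcrlgyn".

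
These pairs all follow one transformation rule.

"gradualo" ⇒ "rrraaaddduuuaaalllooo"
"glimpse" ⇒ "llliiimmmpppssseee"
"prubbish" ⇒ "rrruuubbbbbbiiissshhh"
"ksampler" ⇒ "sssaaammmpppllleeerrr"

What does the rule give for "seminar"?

eeemmmiiinnnaaarrr

The pattern: delete the first character, then repeat every character 3 times.
So "seminar" becomes "eeemmmiiinnnaaarrr".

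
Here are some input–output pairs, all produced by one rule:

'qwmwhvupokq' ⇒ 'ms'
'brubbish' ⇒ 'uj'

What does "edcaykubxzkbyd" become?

af

What's happening: shift every letter 2 places forward in the alphabet (wrapping around), then keep only the last 2 characters.
Starting from "edcaykubxzkbyd": after the first operation, "gfecamwdzbmdaf"; after the second, "af".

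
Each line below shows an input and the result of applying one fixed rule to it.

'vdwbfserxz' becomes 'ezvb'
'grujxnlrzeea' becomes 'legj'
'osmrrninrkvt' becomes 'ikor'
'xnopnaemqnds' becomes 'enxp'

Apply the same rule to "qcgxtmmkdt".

mtqx

The pattern: keep one character in every 3, starting at position 1 (positions 1st, 4th, 7th, ...), then move the last 2 characters to the front (rotate right by 2).
Applying both steps to "qcgxtmmkdt": "qxmt", then "mtqx".
(Check on "grujxnlrzeea": → "gjle" → "legj" ✓)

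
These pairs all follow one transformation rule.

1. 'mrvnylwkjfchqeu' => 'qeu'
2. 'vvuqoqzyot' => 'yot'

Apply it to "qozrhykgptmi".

What's happening: keep only the last 3 characters.
Doing the same to "qozrhykgptmi": "tmi".

tmi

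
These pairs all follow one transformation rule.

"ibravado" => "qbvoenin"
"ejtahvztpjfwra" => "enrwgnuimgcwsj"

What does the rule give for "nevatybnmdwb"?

joaringloazq

The transformation: move the last 2 characters to the front (rotate right by 2), then shift every letter 13 places forward in the alphabet (wrapping around) — i.e. ROT13.
Starting from "nevatybnmdwb": after the first operation, "wbnevatybnmd"; after the second, "joaringloazq".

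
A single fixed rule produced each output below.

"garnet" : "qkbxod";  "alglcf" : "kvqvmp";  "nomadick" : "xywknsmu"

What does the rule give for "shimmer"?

crswwob

Each output is the input with this applied: shift every letter 10 places forward in the alphabet (wrapping around).
For "shimmer" the result is "crswwob".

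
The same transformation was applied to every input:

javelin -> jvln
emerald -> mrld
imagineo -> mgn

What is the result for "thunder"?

The transformation: remove every vowel.
On "thunder" that produces "thndr".

thndr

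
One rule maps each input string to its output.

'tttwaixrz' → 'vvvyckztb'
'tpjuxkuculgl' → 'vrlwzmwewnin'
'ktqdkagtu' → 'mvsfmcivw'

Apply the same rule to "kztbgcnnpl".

mbvdiepprn

Rule — shift every letter 2 places forward in the alphabet (wrapping around).
For "kztbgcnnpl" the result is "mbvdiepprn".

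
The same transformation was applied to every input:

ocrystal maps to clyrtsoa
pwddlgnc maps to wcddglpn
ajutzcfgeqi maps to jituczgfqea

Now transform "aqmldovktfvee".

qelmodkvfteva

The rule is to swap the first and last characters, then swap each adjacent pair of characters (1↔2, 3↔4, ...).
For "aqmldovktfvee", step one produces "eqmldovktfvea"; step two turns that into "qelmodkvfteva".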